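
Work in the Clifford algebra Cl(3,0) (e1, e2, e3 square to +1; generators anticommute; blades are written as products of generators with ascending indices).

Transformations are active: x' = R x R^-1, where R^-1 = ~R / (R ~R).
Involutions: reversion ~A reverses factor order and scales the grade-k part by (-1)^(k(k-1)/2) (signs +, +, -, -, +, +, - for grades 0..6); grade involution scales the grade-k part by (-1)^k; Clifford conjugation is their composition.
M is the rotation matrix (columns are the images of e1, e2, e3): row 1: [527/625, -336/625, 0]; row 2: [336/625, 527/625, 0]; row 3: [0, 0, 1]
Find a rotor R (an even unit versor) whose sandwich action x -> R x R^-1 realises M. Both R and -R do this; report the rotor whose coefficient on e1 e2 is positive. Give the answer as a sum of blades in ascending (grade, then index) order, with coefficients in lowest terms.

Method: write R = a + b12*e1 e2 + b13*e1 e3 + b23*e2 e3 with a^2 + b12^2 + b13^2 + b23^2 = 1 (so R^-1 = ~R). Expanding the columns R e_j ~R gives tr M = 4a^2 - 1 and, from the antisymmetric part, M21 - M12 = -4a*b12, M13 - M31 = 4a*b13, M32 - M23 = -4a*b23.
Here tr M = 1679/625, so a^2 = (1 + tr M)/4 = 576/625 and a = ±24/25. Taking a = 24/25: M21 - M12 = 672/625, M13 - M31 = 0, M32 - M23 = 0, giving b12 = -7/25, b13 = 0, b23 = 0, i.e. R = 24/25 - 7/25*e1 e2.
Its e1 e2 coefficient is negative, so report the other preimage -R.
Answer: -24/25 + 7/25*e1 e2. Recall the cover is two-to-one: with M of trace 1679/625, both preimages act alike, and the stated e1 e2 sign chooses the sheet.


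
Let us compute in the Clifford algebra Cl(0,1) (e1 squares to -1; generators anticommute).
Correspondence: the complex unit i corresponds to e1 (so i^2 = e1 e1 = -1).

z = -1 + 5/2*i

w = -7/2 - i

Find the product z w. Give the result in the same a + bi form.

In blades: z = -1 + 5/2*e1, w = -7/2 - e1.
Distribute z over w term by term (generator squares from the signature, products reordered to ascending indices): (-1)*w = 7/2 + e1; (5/2*e1)*w = 5/2 - 35/4*e1.
Sum: 6 - 31/4*e1; translating back through the correspondence:
Answer: 6 - 31/4*i


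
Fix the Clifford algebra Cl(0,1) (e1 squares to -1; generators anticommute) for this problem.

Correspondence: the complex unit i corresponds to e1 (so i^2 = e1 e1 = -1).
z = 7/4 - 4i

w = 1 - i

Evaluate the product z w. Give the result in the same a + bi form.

In blades: z = 7/4 - 4*e1, w = 1 - e1.
Distribute z over w term by term (generator squares from the signature, products reordered to ascending indices): (7/4)*w = 7/4 - 7/4*e1; (-4*e1)*w = -4 - 4*e1.
Sum: -9/4 - 23/4*e1; translating back through the correspondence:
Answer: -9/4 - 23/4*i


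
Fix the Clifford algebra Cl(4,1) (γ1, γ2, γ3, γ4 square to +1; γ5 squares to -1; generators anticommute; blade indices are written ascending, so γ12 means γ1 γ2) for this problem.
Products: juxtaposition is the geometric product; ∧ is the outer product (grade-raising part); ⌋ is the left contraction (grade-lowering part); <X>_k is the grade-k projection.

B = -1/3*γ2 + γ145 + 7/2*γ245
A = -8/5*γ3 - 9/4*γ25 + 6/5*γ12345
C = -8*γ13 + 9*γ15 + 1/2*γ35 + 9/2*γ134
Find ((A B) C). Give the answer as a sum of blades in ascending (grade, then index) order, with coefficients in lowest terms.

step 1: 63/8*γ4 - 3/4*γ5 - 21/5*γ13 + 2/3*γ23 - 9/4*γ124 + 2*γ1345 + 28/5*γ2345
step 2: -168/5 - 27/4*γ1 - 3/8*γ3 + 189/10*γ4 + 9*γ5 - 16/3*γ12 + 567/16*γ13 - γ14 - 21/10*γ15 + 81/8*γ23 - 14/5*γ24 + 1/3*γ25 + 18*γ34 + 189/5*γ35 + 16*γ45 + 3*γ124 - 126/5*γ125 - 63*γ134 + 6*γ135 - 567/8*γ145 - 18*γ234 - 81/4*γ245 - 63/16*γ345 - 252/5*γ1234 + 6*γ1235 - 224/5*γ1245 + 27/8*γ1345 + 9/8*γ12345
Answer: -168/5 - 27/4*γ1 - 3/8*γ3 + 189/10*γ4 + 9*γ5 - 16/3*γ12 + 567/16*γ13 - γ14 - 21/10*γ15 + 81/8*γ23 - 14/5*γ24 + 1/3*γ25 + 18*γ34 + 189/5*γ35 + 16*γ45 + 3*γ124 - 126/5*γ125 - 63*γ134 + 6*γ135 - 567/8*γ145 - 18*γ234 - 81/4*γ245 - 63/16*γ345 - 252/5*γ1234 + 6*γ1235 - 224/5*γ1245 + 27/8*γ1345 + 9/8*γ12345


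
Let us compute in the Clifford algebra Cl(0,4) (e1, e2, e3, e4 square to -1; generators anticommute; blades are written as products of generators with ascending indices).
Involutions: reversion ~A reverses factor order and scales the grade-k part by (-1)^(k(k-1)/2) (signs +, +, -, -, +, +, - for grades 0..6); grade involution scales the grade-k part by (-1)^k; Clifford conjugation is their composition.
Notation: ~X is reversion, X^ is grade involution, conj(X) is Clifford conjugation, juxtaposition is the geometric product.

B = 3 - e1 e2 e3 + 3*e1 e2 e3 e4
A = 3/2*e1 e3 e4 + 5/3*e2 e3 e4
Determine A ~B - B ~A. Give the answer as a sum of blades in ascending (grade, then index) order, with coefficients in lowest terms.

first term: -5*e1 + 9/2*e2 + 5/3*e1 e4 - 3/2*e2 e4 + 9/2*e1 e3 e4 + 5*e2 e3 e4
second term: -5*e1 + 9/2*e2 - 5/3*e1 e4 + 3/2*e2 e4 - 9/2*e1 e3 e4 - 5*e2 e3 e4
Answer: 10/3*e1 e4 - 3*e2 e4 + 9*e1 e3 e4 + 10*e2 e3 e4


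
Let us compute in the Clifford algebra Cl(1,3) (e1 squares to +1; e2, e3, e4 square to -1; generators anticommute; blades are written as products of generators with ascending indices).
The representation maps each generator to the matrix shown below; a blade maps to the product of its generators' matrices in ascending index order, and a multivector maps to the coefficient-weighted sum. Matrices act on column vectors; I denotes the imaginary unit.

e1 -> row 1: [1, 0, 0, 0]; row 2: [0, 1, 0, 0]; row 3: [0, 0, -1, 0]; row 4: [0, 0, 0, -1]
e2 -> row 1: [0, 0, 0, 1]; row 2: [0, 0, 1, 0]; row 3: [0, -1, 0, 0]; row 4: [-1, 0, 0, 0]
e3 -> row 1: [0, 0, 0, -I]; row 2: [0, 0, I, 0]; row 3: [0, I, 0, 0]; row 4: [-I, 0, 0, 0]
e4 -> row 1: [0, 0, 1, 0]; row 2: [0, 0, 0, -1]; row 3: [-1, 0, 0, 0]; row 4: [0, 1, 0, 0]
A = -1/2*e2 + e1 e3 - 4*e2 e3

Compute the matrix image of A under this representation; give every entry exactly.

Bivector images (products of the table entries): rho(e1 e3) = rho(e1)rho(e3) = row 1: [0, 0, 0, -I]; row 2: [0, 0, I, 0]; row 3: [0, -I, 0, 0]; row 4: [I, 0, 0, 0]; rho(e2 e3) = rho(e2)rho(e3) = row 1: [-I, 0, 0, 0]; row 2: [0, I, 0, 0]; row 3: [0, 0, -I, 0]; row 4: [0, 0, 0, I].
M = (-1/2)*rho(e2) + (1)*rho(e1 e3) + (-4)*rho(e2 e3), summed entrywise:
Answer: row 1: [4*I, 0, 0, -1/2 - I]; row 2: [0, -4*I, -1/2 + I, 0]; row 3: [0, 1/2 - I, 4*I, 0]; row 4: [1/2 + I, 0, 0, -4*I]


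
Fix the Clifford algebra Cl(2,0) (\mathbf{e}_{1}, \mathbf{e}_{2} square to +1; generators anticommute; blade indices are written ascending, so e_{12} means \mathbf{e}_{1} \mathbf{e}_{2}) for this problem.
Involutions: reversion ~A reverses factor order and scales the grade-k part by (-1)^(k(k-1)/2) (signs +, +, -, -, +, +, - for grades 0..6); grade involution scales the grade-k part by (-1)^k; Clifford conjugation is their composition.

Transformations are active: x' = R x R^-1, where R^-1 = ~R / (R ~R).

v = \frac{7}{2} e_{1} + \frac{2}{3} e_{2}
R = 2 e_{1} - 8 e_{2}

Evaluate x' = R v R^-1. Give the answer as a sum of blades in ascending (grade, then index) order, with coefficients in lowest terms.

~R = 2 e_{1} - 8 e_{2}, and R ~R = 68, so R^-1 = ~R / (68).
R v = \frac{5}{3} + \frac{88}{3} e_{12}
Answer: -\frac{347}{102} e_{1} - \frac{18}{17} e_{2}


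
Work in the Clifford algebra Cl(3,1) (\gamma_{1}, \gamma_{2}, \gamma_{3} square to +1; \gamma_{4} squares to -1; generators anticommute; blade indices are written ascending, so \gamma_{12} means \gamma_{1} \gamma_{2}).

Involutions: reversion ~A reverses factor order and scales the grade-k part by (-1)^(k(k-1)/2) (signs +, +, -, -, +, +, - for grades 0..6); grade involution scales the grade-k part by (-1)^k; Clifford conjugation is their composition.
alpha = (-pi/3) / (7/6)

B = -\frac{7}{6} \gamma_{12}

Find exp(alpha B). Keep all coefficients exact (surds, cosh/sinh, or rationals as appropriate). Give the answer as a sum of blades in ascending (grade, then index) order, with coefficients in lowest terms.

B^2 = (-\frac{7}{6})^2*(\gamma_{12})^2 = \frac{49}{36}*(-1) = -\frac{49}{36} (a basis 2-blade squares to minus the product of its generators' squares).
B^2 = -\frac{49}{36} — a negative square means the series sums to a rotation: l = \frac{7}{6}, alpha*l = - \frac{\pi}{3}, so exp(alpha B) = cos(- \frac{\pi}{3}) + (sin(- \frac{\pi}{3})/(\frac{7}{6}))*B = \frac{1}{2} + (- \frac{3 \sqrt{3}}{7})*B.
Answer: \frac{1}{2} + \frac{\sqrt{3}}{2} \gamma_{12}


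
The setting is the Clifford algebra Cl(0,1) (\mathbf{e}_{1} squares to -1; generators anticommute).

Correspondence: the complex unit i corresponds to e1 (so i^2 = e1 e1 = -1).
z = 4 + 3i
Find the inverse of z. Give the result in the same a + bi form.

In blades: z = 4 + 3 e_{1}.
With qbar = 4 - 3 e_{1} (scalar fixed, mapped units negated), z qbar = 25 (the sum of squared coefficients), so z^-1 = qbar / (25) = \frac{4}{25} - \frac{3}{25} e_{1}; translating back:
Answer: \frac{4}{25} - \frac{3}{25}i


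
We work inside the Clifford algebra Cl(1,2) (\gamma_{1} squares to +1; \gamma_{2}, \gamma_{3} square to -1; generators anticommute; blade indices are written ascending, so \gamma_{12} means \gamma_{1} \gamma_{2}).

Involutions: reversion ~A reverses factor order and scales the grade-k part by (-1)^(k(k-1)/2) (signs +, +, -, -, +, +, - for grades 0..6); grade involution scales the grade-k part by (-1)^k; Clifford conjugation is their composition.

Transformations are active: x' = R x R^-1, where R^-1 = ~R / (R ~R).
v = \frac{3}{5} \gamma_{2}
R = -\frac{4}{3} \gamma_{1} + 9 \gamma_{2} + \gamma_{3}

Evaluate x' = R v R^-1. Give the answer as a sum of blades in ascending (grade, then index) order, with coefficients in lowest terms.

~R = -\frac{4}{3} \gamma_{1} + 9 \gamma_{2} + \gamma_{3}, and R ~R = -\frac{722}{9}, so R^-1 = ~R / (-\frac{722}{9}).
R v = -\frac{27}{5} - \frac{4}{5} \gamma_{12} - \frac{3}{5} \gamma_{23}
Answer: -\frac{324}{1805} \gamma_{1} + \frac{1104}{1805} \gamma_{2} + \frac{243}{1805} \gamma_{3}


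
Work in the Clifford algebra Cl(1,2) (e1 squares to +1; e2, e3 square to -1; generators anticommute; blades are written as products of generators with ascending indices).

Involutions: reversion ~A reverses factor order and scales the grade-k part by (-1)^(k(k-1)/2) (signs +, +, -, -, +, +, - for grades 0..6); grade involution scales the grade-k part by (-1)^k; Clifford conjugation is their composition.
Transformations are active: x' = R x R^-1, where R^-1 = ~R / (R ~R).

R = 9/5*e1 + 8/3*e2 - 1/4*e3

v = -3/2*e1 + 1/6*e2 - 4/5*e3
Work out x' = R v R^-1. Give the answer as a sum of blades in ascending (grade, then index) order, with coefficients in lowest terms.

~R = 9/5*e1 + 8/3*e2 - 1/4*e3, and R ~R = -14161/3600, so R^-1 = ~R / (-14161/3600).
R v = -301/90 + 43/10*e1 e2 - 363/200*e1 e3 - 251/120*e2 e3
Answer: 18453/4046*e1 + 53017/12138*e2 + 3792/10115*e3


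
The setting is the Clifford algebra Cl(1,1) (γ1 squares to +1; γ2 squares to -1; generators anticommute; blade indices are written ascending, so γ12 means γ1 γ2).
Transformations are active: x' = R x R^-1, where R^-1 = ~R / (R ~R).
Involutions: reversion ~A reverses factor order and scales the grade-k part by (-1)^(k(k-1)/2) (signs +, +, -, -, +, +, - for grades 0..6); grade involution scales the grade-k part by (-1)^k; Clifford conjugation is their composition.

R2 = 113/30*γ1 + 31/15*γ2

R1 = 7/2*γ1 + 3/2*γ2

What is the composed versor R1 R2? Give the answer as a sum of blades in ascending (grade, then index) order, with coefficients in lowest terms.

Distribute over the terms of R1 (each basis-blade product reordered to ascending indices, repeated generators contracted through their squares):
(7/2*γ1) R2 = 791/60 + 217/30*γ12
(3/2*γ2) R2 = -31/10 - 113/20*γ12
Summing the partial products and collecting blades:
Answer: 121/12 + 19/12*γ12


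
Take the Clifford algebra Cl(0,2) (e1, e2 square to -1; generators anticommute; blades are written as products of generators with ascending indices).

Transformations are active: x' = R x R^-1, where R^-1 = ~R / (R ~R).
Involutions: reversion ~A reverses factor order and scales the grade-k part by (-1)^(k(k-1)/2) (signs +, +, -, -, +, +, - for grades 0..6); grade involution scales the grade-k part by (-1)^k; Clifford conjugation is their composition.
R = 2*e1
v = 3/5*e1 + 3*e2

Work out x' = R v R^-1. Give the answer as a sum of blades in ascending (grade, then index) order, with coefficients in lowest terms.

~R = 2*e1, and R ~R = -4, so R^-1 = ~R / (-4).
R v = -6/5 + 6*e1 e2
Answer: 3/5*e1 - 3*e2


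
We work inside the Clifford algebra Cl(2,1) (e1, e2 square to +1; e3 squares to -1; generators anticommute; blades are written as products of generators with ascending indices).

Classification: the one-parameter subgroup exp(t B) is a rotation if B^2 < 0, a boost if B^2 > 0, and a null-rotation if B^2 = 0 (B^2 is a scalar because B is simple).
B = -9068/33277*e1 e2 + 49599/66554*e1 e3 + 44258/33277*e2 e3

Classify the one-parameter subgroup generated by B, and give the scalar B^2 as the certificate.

B^2 term by term: the squares give (-9068/33277)^2*(e1 e2)^2 + (49599/66554)^2*(e1 e3)^2 + (44258/33277)^2*(e2 e3)^2 = 82228624/1107358729*(-1) + 2460060801/4429434916*(+1) + 1958770564/1107358729*(+1) = 9/4 (each basis 2-blade squares to minus the product of its generators' squares); cross terms between blades sharing an index anticommute and cancel. So B^2 = 9/4.
Answer: boost, certificate B^2 = 9/4. Key observation: B^2 = 9/4 is a conjugation invariant, so its sign decides the class regardless of the surface form of B.


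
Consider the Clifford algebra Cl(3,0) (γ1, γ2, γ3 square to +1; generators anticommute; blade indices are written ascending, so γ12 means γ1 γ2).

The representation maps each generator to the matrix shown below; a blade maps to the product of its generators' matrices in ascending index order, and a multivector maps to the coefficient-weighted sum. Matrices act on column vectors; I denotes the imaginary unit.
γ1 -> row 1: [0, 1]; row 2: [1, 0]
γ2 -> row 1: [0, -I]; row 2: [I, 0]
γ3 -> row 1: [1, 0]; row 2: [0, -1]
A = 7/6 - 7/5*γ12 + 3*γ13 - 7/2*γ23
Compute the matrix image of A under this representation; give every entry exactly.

Bivector images (products of the table entries): rho(γ12) = rho(γ1)rho(γ2) = row 1: [I, 0]; row 2: [0, -I]; rho(γ13) = rho(γ1)rho(γ3) = row 1: [0, -1]; row 2: [1, 0]; rho(γ23) = rho(γ2)rho(γ3) = row 1: [0, I]; row 2: [I, 0].
M = (7/6)*1 + (-7/5)*rho(γ12) + (3)*rho(γ13) + (-7/2)*rho(γ23), summed entrywise (1 is the identity matrix):
Answer: row 1: [7/6 - 7*I/5, -3 - 7*I/2]; row 2: [3 - 7*I/2, 7/6 + 7*I/5]


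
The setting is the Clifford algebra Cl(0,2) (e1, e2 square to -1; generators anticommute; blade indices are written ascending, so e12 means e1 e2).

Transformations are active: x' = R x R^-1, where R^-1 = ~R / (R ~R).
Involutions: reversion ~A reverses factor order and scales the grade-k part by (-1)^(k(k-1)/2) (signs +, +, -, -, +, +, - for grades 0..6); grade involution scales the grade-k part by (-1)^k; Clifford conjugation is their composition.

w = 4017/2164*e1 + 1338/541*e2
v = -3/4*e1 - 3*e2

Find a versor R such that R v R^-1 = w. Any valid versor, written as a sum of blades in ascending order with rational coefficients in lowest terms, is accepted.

Since q(v) = q(w) = -153/16, the sum R = v + w = 1197/1082*e1 - 285/541*e2 does the job whenever invertible.
Answer: 1197/1082*e1 - 285/541*e2


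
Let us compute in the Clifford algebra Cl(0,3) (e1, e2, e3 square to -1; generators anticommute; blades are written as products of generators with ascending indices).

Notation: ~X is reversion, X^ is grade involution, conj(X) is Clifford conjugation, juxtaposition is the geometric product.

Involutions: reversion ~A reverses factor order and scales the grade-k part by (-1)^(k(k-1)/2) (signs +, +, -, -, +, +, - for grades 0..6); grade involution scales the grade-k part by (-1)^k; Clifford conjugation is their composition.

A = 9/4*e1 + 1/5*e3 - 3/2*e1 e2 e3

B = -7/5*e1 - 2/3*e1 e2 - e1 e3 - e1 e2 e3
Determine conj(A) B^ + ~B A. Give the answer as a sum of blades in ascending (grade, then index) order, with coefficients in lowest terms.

first term: 33/20 + 1/5*e1 - 13/4*e3 + 1/5*e1 e2 + 7/25*e1 e3 + 87/20*e2 e3 + 2/15*e1 e2 e3
second term: 33/20 - 1/5*e1 + 13/4*e3 - 1/5*e1 e2 - 7/25*e1 e3 - 87/20*e2 e3 + 2/15*e1 e2 e3
Answer: 33/10 + 4/15*e1 e2 e3


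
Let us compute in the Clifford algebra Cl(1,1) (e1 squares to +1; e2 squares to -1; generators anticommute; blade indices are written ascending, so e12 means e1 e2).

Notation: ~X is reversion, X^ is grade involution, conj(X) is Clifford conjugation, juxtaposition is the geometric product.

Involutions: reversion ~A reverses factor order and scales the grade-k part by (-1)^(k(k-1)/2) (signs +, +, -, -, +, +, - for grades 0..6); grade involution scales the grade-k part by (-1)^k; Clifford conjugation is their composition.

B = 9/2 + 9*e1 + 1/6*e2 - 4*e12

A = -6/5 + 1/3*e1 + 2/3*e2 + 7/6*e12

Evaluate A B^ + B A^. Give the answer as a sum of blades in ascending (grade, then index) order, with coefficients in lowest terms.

first term: -583/45 + 1769/180*e1 + 371/30*e2 + 2879/180*e12
second term: -583/45 - 2659/180*e1 + 179/30*e2 + 739/180*e12
Answer: -1166/45 - 89/18*e1 + 55/3*e2 + 201/10*e12


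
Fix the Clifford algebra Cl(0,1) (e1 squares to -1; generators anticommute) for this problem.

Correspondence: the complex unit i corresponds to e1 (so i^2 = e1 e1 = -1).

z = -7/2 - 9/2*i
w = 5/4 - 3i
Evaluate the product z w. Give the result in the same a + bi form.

In blades: z = -7/2 - 9/2*e1, w = 5/4 - 3*e1.
Distribute z over w term by term (generator squares from the signature, products reordered to ascending indices): (-7/2)*w = -35/8 + 21/2*e1; (-9/2*e1)*w = -27/2 - 45/8*e1.
Sum: -143/8 + 39/8*e1; translating back through the correspondence:
Answer: -143/8 + 39/8*i


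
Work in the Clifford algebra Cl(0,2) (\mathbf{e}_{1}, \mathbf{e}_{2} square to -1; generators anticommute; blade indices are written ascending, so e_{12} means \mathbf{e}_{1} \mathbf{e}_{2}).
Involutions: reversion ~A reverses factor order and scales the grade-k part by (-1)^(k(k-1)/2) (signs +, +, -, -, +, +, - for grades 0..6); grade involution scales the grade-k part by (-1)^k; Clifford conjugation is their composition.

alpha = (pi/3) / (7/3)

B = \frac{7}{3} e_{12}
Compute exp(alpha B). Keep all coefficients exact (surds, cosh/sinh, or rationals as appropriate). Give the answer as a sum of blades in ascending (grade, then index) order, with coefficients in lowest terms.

B^2 = (\frac{7}{3})^2*(e_{12})^2 = \frac{49}{9}*(-1) = -\frac{49}{9} (a basis 2-blade squares to minus the product of its generators' squares).
B^2 = -\frac{49}{9} — a negative square means the series sums to a rotation: l = \frac{7}{3}, alpha*l = \frac{\pi}{3}, so exp(alpha B) = cos(\frac{\pi}{3}) + (sin(\frac{\pi}{3})/(\frac{7}{3}))*B = \frac{1}{2} + (\frac{3 \sqrt{3}}{14})*B.
Answer: \frac{1}{2} + \frac{\sqrt{3}}{2} e_{12}


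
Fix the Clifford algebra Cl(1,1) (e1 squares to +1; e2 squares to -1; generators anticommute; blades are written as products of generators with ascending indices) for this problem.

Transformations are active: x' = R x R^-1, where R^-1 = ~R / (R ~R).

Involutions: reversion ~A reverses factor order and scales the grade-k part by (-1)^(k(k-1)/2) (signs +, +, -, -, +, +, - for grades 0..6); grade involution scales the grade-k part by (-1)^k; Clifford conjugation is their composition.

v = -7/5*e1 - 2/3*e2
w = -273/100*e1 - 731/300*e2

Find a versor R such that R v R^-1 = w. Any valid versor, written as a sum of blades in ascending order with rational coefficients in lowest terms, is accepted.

Take R = v + w = -413/100*e1 - 931/300*e2. Because q(v) = q(w) = 341/225, conjugation by R sends v exactly to w.
Answer: -413/100*e1 - 931/300*e2


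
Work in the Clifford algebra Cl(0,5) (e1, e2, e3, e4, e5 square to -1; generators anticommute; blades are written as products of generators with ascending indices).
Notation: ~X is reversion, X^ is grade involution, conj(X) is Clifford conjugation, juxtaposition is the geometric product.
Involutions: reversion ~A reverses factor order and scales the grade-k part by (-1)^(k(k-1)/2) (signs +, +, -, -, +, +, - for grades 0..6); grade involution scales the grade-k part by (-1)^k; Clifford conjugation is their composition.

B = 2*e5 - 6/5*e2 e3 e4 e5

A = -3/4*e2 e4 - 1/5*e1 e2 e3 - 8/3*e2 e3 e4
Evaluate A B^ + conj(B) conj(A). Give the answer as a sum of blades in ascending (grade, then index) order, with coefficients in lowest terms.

first term: 16/5*e5 + 9/10*e3 e5 - 6/25*e1 e4 e5 + 3/2*e2 e4 e5 + 2/5*e1 e2 e3 e5 + 16/3*e2 e3 e4 e5
second term: -16/5*e5 - 9/10*e3 e5 - 6/25*e1 e4 e5 - 3/2*e2 e4 e5 - 2/5*e1 e2 e3 e5 - 16/3*e2 e3 e4 e5
Answer: -12/25*e1 e4 e5


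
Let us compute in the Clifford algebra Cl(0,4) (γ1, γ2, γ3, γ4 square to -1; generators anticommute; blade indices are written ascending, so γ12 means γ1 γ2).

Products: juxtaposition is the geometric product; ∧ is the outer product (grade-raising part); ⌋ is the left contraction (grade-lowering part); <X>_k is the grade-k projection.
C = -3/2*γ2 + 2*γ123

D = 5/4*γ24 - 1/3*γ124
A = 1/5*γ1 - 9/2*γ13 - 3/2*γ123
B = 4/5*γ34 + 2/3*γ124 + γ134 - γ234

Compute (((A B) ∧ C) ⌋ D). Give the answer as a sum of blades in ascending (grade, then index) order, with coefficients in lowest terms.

step 1: 9/2*γ4 + 21/10*γ14 - 49/30*γ24 + 4/5*γ34 + 57/10*γ124 + 4/25*γ134 + 3*γ234 - 1/5*γ1234
step 2: 27/4*γ24 + 63/20*γ124 - 6/5*γ234 - 231/25*γ1234
step 3: -759/80 + 9/4*γ1
Answer: -759/80 + 9/4*γ1


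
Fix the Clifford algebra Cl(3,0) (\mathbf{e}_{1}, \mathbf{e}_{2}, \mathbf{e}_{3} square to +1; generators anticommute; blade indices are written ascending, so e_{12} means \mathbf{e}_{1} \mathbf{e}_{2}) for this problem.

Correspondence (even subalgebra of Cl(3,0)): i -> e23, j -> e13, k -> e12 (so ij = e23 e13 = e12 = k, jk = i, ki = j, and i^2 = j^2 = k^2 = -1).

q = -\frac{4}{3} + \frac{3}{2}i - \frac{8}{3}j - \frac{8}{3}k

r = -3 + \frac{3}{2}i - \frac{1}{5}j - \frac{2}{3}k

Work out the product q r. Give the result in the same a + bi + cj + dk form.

In blades: q = -\frac{4}{3} - \frac{8}{3} e_{12} - \frac{8}{3} e_{13} + \frac{3}{2} e_{23}, r = -3 - \frac{2}{3} e_{12} - \frac{1}{5} e_{13} + \frac{3}{2} e_{23}.
Distribute q over r term by term (generator squares from the signature, products reordered to ascending indices): (-\frac{4}{3})*r = 4 + \frac{8}{9} e_{12} + \frac{4}{15} e_{13} - 2 e_{23}; (-\frac{8}{3} e_{12})*r = -\frac{16}{9} + 8 e_{12} - 4 e_{13} - \frac{8}{15} e_{23}; (-\frac{8}{3} e_{13})*r = -\frac{8}{15} + 4 e_{12} + 8 e_{13} + \frac{16}{9} e_{23}; (\frac{3}{2} e_{23})*r = -\frac{9}{4} - \frac{3}{10} e_{12} + e_{13} - \frac{9}{2} e_{23}.
Sum: -\frac{101}{180} + \frac{1133}{90} e_{12} + \frac{79}{15} e_{13} - \frac{473}{90} e_{23}; translating back through the correspondence:
Answer: -\frac{101}{180} - \frac{473}{90}i + \frac{79}{15}j + \frac{1133}{90}k


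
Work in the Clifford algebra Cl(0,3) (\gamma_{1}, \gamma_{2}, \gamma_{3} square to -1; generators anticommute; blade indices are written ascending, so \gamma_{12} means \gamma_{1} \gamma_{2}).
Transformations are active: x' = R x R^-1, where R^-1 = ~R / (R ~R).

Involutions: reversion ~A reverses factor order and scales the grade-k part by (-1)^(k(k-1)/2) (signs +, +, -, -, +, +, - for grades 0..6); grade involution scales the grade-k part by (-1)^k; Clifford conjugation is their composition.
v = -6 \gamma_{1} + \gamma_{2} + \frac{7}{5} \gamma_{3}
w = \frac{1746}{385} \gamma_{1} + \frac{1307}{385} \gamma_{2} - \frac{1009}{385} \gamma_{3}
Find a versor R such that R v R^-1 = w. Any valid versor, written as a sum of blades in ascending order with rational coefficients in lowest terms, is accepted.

Take R = v + w = -\frac{564}{385} \gamma_{1} + \frac{1692}{385} \gamma_{2} - \frac{94}{77} \gamma_{3}. Because q(v) = q(w) = -\frac{974}{25}, conjugation by R sends v exactly to w.
Answer: -\frac{564}{385} \gamma_{1} + \frac{1692}{385} \gamma_{2} - \frac{94}{77} \gamma_{3}


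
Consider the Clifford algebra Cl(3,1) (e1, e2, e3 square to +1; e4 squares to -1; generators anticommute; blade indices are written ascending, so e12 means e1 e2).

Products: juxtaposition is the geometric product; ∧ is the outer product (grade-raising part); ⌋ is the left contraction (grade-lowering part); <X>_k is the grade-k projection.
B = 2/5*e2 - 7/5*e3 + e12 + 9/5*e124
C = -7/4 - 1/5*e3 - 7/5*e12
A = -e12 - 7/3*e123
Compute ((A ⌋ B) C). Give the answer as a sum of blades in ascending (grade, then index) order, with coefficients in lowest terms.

step 1: 1 + 9/5*e4
step 2: -7/4 - 1/5*e3 - 63/20*e4 - 7/5*e12 + 9/25*e34 - 63/25*e124
Answer: -7/4 - 1/5*e3 - 63/20*e4 - 7/5*e12 + 9/25*e34 - 63/25*e124


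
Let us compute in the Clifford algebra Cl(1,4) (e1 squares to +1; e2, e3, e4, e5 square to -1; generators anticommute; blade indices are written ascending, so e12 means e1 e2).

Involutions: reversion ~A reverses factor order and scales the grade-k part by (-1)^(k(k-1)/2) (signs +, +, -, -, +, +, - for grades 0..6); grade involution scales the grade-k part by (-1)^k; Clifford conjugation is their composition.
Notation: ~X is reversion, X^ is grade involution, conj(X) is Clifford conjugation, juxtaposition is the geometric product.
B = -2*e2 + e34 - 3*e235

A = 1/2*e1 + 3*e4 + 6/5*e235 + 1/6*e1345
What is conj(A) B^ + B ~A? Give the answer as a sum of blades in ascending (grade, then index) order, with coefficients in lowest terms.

first term: 18/5 - 3*e3 - e12 - 1/6*e15 + 6*e24 - 12/5*e35 - 1/2*e124 - 1/2*e134 - 6/5*e245 - 3/2*e1235 - 9*e2345 - 1/3*e12345
second term: 18/5 - 3*e3 + e12 - 1/6*e15 - 6*e24 - 12/5*e35 + 1/2*e124 + 1/2*e134 - 6/5*e245 + 3/2*e1235 + 9*e2345 + 1/3*e12345
Answer: 36/5 - 6*e3 - 1/3*e15 - 24/5*e35 - 12/5*e245


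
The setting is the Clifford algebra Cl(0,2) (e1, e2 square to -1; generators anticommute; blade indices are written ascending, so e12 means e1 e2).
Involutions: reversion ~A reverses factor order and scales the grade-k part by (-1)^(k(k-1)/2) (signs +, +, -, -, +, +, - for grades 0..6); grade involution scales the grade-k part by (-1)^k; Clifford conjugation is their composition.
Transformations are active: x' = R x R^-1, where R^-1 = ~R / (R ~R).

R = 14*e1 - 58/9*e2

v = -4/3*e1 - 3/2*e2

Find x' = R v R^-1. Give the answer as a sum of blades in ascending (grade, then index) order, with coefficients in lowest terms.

~R = 14*e1 - 58/9*e2, and R ~R = -19240/81, so R^-1 = ~R / (-19240/81).
R v = 9 - 799/27*e12
Answer: 3931/14430*e1 + 4782/2405*e2


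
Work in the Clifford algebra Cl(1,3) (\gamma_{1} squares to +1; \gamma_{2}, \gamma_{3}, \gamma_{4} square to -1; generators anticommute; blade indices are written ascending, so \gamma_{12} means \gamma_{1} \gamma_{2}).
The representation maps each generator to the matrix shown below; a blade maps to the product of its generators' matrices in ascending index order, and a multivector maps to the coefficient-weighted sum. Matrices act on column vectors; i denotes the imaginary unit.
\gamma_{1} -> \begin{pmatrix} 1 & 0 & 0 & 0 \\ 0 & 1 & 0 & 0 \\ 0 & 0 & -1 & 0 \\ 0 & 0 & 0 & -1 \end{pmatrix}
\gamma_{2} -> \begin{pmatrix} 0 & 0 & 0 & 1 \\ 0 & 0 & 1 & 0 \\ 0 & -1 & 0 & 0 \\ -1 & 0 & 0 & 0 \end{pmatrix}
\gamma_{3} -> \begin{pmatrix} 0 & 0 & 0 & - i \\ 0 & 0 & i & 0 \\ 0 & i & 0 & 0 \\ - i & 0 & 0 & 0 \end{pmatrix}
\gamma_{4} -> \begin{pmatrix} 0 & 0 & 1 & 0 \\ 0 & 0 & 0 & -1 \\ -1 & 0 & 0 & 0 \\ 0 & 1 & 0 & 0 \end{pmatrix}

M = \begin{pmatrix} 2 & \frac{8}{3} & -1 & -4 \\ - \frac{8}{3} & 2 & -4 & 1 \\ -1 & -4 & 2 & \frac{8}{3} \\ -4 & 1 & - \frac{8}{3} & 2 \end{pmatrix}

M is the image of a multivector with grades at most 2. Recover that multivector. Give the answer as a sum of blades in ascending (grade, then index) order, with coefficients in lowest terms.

Method: the blade images are trace-orthogonal — tr(rho(e_A) rho(e_B)^-1) = 4 if A = B and 0 otherwise — and rho(e_A)^-1 = (e_A)^2 * rho(e_A) with (e_A)^2 = +1 or -1, so the coefficient of e_A in the preimage is (e_A)^2 * tr(M rho(e_A))/4.
Nonzero projections over blades of grade <= 2: 1: (1)^2 = +1, tr(M 1) = 8, coefficient 2; \gamma_{12}: (\gamma_{12})^2 = +1, tr(M rho(\gamma_{12})) = -16, coefficient -4; \gamma_{14}: (\gamma_{14})^2 = +1, tr(M rho(\gamma_{14})) = -4, coefficient -1; \gamma_{24}: (\gamma_{24})^2 = -1, tr(M rho(\gamma_{24})) = - \frac{32}{3}, coefficient \frac{8}{3}. Every other blade of grade <= 2 projects to 0.
Answer: 2 - 4 \gamma_{12} - \gamma_{14} + \frac{8}{3} \gamma_{24}


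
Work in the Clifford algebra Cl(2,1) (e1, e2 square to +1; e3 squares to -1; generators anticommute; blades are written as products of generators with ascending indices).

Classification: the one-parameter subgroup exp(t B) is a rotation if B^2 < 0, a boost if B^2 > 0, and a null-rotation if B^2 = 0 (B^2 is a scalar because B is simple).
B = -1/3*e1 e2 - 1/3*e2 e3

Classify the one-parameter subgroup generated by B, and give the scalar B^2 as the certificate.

B^2 term by term: the squares give (-1/3)^2*(e1 e2)^2 + (-1/3)^2*(e2 e3)^2 = 1/9*(-1) + 1/9*(+1) = 0 (each basis 2-blade squares to minus the product of its generators' squares); cross terms between blades sharing an index anticommute and cancel. So B^2 = 0.
Answer: null-rotation, certificate B^2 = 0. Check the certificate: B^2 = 0, and that sign is decisive whatever form B takes.


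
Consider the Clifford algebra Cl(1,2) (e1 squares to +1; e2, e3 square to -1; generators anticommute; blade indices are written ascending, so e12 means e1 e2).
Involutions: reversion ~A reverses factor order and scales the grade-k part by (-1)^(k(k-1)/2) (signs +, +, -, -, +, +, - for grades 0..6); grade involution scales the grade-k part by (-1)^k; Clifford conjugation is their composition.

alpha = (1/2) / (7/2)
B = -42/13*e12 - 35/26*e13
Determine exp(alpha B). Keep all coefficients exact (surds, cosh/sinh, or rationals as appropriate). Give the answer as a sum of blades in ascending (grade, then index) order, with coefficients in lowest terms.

B^2 term by term: the squares give (-42/13)^2*(e12)^2 + (-35/26)^2*(e13)^2 = 1764/169*(+1) + 1225/676*(+1) = 49/4 (each basis 2-blade squares to minus the product of its generators' squares); cross terms between blades sharing an index anticommute and cancel. So B^2 = 49/4.
B^2 = 49/4 — B^2 > 0, so the exponential closes hyperbolically: l = 7/2, alpha*l = 1/2, so exp(alpha B) = cosh(1/2) + (sinh(1/2)/(7/2))*B = cosh(1/2) + (2*sinh(1/2)/7)*B.
Answer: cosh(1/2) - 12*sinh(1/2)/13*e12 - 5*sinh(1/2)/13*e13


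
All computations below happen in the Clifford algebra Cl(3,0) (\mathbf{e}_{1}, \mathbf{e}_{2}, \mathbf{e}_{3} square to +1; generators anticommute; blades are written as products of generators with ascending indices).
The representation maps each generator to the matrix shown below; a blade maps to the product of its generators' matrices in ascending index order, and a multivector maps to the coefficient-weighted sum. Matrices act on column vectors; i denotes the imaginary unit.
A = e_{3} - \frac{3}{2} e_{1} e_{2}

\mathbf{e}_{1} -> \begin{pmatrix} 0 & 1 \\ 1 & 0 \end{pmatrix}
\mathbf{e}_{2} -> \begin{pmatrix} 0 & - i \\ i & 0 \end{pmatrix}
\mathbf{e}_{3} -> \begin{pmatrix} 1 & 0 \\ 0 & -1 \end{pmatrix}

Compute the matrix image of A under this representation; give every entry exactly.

Bivector images (products of the table entries): rho(e_{1} e_{2}) = rho(\mathbf{e}_{1})rho(\mathbf{e}_{2}) = \begin{pmatrix} i & 0 \\ 0 & - i \end{pmatrix}.
M = (1)*rho(e_{3}) + (-\frac{3}{2})*rho(e_{1} e_{2}), summed entrywise:
Answer: \begin{pmatrix} 1 - \frac{3 i}{2} & 0 \\ 0 & -1 + \frac{3 i}{2} \end{pmatrix}


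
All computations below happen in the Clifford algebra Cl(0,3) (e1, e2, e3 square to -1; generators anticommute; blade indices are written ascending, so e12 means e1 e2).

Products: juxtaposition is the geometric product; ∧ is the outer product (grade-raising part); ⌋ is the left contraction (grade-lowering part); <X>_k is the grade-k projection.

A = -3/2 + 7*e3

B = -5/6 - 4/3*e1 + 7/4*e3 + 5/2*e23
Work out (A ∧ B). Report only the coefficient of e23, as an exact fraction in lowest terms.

step 1: 5/4 + 2*e1 - 203/24*e3 + 28/3*e13 - 15/4*e23
Answer: -15/4


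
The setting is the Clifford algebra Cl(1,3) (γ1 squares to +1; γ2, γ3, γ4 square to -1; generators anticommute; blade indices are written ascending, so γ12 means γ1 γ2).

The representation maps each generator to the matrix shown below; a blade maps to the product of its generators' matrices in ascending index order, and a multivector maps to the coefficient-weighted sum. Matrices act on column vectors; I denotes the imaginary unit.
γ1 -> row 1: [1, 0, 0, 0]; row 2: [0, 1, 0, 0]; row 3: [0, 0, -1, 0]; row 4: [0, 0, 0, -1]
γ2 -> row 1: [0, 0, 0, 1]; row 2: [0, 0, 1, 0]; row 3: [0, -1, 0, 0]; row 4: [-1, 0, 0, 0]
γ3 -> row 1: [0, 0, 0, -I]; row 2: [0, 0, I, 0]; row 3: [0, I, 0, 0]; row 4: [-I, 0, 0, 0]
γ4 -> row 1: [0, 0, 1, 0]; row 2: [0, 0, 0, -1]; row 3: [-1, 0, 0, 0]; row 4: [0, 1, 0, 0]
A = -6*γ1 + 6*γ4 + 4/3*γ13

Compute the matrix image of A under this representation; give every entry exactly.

Bivector images (products of the table entries): rho(γ13) = rho(γ1)rho(γ3) = row 1: [0, 0, 0, -I]; row 2: [0, 0, I, 0]; row 3: [0, -I, 0, 0]; row 4: [I, 0, 0, 0].
M = (-6)*rho(γ1) + (6)*rho(γ4) + (4/3)*rho(γ13), summed entrywise:
Answer: row 1: [-6, 0, 6, -4*I/3]; row 2: [0, -6, 4*I/3, -6]; row 3: [-6, -4*I/3, 6, 0]; row 4: [4*I/3, 6, 0, 6]


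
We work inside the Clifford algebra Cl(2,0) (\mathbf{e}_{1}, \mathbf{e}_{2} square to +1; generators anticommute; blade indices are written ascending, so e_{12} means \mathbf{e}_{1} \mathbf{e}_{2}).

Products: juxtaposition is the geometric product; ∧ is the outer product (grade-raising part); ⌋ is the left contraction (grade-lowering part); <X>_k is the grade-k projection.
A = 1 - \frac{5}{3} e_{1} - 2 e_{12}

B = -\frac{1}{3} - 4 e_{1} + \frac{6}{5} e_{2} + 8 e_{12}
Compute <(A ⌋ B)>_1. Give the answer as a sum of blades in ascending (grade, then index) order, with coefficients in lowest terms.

step 1: \frac{67}{3} - 4 e_{1} - \frac{182}{15} e_{2} + 8 e_{12}
step 2: -4 e_{1} - \frac{182}{15} e_{2}
Answer: -4 e_{1} - \frac{182}{15} e_{2}


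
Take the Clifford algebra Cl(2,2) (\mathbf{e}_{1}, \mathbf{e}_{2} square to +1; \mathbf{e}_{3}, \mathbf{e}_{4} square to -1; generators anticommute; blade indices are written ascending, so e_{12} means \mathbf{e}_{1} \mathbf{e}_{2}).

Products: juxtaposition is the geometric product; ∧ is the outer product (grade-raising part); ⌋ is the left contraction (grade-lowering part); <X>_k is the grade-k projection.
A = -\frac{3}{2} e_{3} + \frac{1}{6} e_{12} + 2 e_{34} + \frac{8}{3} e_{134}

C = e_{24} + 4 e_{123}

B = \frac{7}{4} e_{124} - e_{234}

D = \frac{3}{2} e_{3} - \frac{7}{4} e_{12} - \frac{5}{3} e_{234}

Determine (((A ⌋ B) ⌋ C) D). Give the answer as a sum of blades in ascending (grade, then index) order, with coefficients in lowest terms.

step 1: 2 e_{2} - \frac{7}{24} e_{4} + \frac{3}{2} e_{24}
step 2: \frac{3}{2} - \frac{7}{24} e_{2} + 2 e_{4} - 8 e_{13}
step 3: \frac{1103}{96} e_{1} + \frac{9}{4} e_{3} - \frac{21}{8} e_{12} + \frac{811}{48} e_{23} - \frac{181}{72} e_{34} + \frac{59}{6} e_{124} - \frac{5}{2} e_{234}
Answer: \frac{1103}{96} e_{1} + \frac{9}{4} e_{3} - \frac{21}{8} e_{12} + \frac{811}{48} e_{23} - \frac{181}{72} e_{34} + \frac{59}{6} e_{124} - \frac{5}{2} e_{234}


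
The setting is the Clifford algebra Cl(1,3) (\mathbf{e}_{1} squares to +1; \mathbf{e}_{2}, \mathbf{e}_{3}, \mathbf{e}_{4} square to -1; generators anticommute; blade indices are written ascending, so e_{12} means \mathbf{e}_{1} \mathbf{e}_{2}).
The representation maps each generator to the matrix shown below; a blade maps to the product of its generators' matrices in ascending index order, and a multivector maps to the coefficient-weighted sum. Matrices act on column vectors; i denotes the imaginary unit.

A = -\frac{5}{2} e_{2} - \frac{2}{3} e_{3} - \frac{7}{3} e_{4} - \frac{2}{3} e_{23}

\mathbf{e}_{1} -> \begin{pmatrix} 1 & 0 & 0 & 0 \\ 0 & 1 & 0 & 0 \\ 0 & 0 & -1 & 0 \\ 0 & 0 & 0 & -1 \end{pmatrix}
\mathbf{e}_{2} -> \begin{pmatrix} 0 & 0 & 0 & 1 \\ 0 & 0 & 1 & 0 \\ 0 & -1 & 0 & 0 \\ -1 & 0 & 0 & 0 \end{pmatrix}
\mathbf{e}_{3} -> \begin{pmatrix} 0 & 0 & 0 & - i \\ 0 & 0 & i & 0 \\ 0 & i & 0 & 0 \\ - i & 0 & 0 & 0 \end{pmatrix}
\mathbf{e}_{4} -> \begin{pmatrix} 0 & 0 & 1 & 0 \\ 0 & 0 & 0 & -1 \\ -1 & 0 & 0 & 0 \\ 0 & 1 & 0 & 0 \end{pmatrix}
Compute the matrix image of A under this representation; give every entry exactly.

Bivector images (products of the table entries): rho(e_{23}) = rho(\mathbf{e}_{2})rho(\mathbf{e}_{3}) = \begin{pmatrix} - i & 0 & 0 & 0 \\ 0 & i & 0 & 0 \\ 0 & 0 & - i & 0 \\ 0 & 0 & 0 & i \end{pmatrix}.
M = (-\frac{5}{2})*rho(e_{2}) + (-\frac{2}{3})*rho(e_{3}) + (-\frac{7}{3})*rho(e_{4}) + (-\frac{2}{3})*rho(e_{23}), summed entrywise:
Answer: \begin{pmatrix} \frac{2 i}{3} & 0 & - \frac{7}{3} & - \frac{5}{2} + \frac{2 i}{3} \\ 0 & - \frac{2 i}{3} & - \frac{5}{2} - \frac{2 i}{3} & \frac{7}{3} \\ \frac{7}{3} & \frac{5}{2} - \frac{2 i}{3} & \frac{2 i}{3} & 0 \\ \frac{5}{2} + \frac{2 i}{3} & - \frac{7}{3} & 0 & - \frac{2 i}{3} \end{pmatrix}


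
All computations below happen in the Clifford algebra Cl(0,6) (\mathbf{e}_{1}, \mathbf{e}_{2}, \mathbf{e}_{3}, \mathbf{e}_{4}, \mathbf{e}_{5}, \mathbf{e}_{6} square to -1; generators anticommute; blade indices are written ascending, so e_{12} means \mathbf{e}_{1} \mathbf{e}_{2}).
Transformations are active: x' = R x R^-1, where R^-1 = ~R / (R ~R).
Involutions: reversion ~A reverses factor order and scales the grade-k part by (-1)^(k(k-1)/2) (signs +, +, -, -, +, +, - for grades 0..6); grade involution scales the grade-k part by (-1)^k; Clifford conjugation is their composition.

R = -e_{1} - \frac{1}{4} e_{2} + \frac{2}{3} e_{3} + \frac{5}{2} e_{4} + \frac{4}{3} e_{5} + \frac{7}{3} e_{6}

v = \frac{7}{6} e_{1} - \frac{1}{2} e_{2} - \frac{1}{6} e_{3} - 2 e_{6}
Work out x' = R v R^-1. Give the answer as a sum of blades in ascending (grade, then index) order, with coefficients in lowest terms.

~R = -e_{1} - \frac{1}{4} e_{2} + \frac{2}{3} e_{3} + \frac{5}{2} e_{4} + \frac{4}{3} e_{5} + \frac{7}{3} e_{6}, and R ~R = -\frac{719}{48}, so R^-1 = ~R / (-\frac{719}{48}).
R v = \frac{419}{72} + \frac{19}{24} e_{12} - \frac{11}{18} e_{13} - \frac{35}{12} e_{14} - \frac{14}{9} e_{15} - \frac{13}{18} e_{16} + \frac{3}{8} e_{23} + \frac{5}{4} e_{24} + \frac{2}{3} e_{25} + \frac{5}{3} e_{26} + \frac{5}{12} e_{34} + \frac{2}{9} e_{35} - \frac{17}{18} e_{36} - 5 e_{46} - \frac{8}{3} e_{56}
Answer: -\frac{1681}{4314} e_{1} + \frac{2995}{4314} e_{2} - \frac{4547}{12942} e_{3} - \frac{4190}{2157} e_{4} - \frac{6704}{6471} e_{5} + \frac{1210}{6471} e_{6}


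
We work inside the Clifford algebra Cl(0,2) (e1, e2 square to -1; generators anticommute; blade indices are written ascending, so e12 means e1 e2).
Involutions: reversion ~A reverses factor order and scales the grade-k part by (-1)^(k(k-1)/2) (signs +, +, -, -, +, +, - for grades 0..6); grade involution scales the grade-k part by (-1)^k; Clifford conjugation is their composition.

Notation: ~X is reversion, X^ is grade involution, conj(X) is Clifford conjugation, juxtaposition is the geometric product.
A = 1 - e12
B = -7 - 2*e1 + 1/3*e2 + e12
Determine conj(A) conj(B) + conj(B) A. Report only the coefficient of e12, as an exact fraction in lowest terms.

first term: -6 + 7/3*e1 + 5/3*e2 - 8*e12
second term: -8 + 7/3*e1 + 5/3*e2 + 6*e12
Answer: -2


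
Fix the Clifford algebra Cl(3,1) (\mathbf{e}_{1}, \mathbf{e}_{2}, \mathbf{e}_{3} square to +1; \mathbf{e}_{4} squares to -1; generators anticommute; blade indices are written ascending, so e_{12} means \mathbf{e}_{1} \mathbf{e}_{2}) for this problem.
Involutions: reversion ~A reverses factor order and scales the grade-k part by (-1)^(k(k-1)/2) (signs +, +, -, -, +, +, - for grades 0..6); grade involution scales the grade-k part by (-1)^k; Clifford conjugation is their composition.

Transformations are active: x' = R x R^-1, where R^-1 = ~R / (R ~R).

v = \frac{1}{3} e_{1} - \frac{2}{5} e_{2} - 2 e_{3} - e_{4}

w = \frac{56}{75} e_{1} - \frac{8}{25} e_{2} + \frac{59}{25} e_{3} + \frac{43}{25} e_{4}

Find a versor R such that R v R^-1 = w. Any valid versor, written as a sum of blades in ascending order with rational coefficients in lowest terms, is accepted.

Equal squares first: v^2 = w^2 = \frac{736}{225}. Then v + w = \frac{27}{25} e_{1} - \frac{18}{25} e_{2} + \frac{9}{25} e_{3} + \frac{18}{25} e_{4} is a versor taking v to w, provided it is invertible.
Answer: \frac{27}{25} e_{1} - \frac{18}{25} e_{2} + \frac{9}{25} e_{3} + \frac{18}{25} e_{4}
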